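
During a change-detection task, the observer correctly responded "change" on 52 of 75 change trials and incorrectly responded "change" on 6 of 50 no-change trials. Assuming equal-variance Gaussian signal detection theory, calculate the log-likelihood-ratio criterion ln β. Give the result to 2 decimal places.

ln β = 0.56

H = 52/75 = 0.6933
FA = 6/50 = 0.1200
z(H) = 0.505
z(FA) = -1.175
ln β = −½·[z(H)² − z(FA)²] = −0.5 × (0.255 − 1.381) = 0.563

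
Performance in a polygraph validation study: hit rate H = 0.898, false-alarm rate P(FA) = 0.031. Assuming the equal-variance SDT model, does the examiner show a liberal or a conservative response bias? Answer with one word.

z(H) = 1.270, z(FA) = -1.866
c = −½·(z(H) + z(FA)) = 0.298
c > 0 → conservative criterion (biased toward responding “no”).

conservative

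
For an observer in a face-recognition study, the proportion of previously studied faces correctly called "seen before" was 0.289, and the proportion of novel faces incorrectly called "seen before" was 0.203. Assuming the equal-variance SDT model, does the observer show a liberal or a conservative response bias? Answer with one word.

conservative

z(H) = -0.556, z(FA) = -0.831
c = −½·(z(H) + z(FA)) = 0.6935
c > 0 → conservative criterion (biased toward responding “no”).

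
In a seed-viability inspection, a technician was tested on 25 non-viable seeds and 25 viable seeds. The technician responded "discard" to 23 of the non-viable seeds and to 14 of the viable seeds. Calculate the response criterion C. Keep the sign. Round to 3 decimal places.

C = -0.778

H = 23/25 = 0.9200
FA = 14/25 = 0.5600
Φ⁻¹(H) = Φ⁻¹(0.9200) = 1.4051
Φ⁻¹(FA) = Φ⁻¹(0.5600) = 0.1510
c = −½·[z(H) + z(FA)] = −0.5 × (1.4051 + 0.1510) = -0.77805
c < 0: the technician has a liberal response bias.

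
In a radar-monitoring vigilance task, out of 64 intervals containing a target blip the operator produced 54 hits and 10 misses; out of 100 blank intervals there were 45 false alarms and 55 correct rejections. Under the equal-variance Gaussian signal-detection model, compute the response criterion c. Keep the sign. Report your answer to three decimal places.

H = 54/64 = 0.8438
FA = 45/100 = 0.4500
z(0.8438) = 1.0102, z(0.4500) = -0.1257
c = −½·[z(H) + z(FA)] = −0.5 × (1.0102 + (-0.1257)) = -0.44225
c < 0: the operator has a liberal response bias.

c = -0.442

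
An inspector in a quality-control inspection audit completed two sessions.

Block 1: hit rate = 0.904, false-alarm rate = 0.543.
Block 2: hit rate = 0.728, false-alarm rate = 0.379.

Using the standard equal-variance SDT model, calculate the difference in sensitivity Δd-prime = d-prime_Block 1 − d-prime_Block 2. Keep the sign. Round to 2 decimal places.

Δd-prime = 0.28

Block 1: z(0.904) = 1.305, z(0.543) = 0.108, d' = 1.197
Block 2: z(0.728) = 0.607, z(0.379) = -0.308, d' = 0.915
Δd' = d'_Block 1 − d'_Block 2 = 1.197 − 0.915 = 0.282
Block 1 has the higher sensitivity.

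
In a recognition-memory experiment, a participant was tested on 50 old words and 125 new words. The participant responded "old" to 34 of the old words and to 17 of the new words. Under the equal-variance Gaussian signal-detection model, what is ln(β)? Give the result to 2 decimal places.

ln β = 0.49

H = 34/50 = 0.6800
FA = 17/125 = 0.1360
z(H) = 0.468
z(FA) = -1.098
ln β = −½·[z(H)² − z(FA)²] = −0.5 × (0.219 − 1.206) = 0.4935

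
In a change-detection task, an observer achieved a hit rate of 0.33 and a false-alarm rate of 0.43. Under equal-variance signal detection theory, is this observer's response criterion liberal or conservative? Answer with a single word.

z(H) = -0.440, z(FA) = -0.176
c = −½·(z(H) + z(FA)) = 0.308
c > 0 → conservative criterion (biased toward responding “no”).

conservative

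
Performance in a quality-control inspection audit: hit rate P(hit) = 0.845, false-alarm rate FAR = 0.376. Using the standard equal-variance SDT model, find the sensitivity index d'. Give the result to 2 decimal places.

z(0.845) = 1.0152, z(0.376) = -0.3160
d' = z(H) − z(FA) = 1.0152 − (-0.3160) = 1.3312

d' = 1.33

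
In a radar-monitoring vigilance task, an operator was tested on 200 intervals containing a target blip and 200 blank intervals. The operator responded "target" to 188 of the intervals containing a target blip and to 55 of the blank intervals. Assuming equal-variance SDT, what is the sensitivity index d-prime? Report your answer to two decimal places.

d-prime = 2.15

H = 188/200 = 0.9400
FA = 55/200 = 0.2750
Φ⁻¹(H) = Φ⁻¹(0.9400) = 1.5548
Φ⁻¹(FA) = Φ⁻¹(0.2750) = -0.5978
d' = z(H) − z(FA) = 1.5548 − (-0.5978) = 2.1526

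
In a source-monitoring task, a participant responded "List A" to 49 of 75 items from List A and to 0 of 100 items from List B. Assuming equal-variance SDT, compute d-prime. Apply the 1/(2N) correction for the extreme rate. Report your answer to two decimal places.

The false-alarm rate is 0/100 = 0, so apply the 1/(2N) correction: FA → 1/(2·100) = 0.00500.
z(H) = z(0.65333) = 0.394
z(FA) = z(0.00500) = -2.576
d' = 0.394 − (-2.576) = 2.970

d-prime = 2.97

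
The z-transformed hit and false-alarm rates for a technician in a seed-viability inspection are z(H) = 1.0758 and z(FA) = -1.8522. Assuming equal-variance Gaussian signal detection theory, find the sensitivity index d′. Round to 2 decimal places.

d′ = 2.93

d' = z(H) − z(FA) = 1.0758 − (-1.8522) = 2.9280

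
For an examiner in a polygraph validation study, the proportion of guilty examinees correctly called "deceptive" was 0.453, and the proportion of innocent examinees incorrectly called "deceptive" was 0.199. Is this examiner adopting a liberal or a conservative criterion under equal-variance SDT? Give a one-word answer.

conservative

z(H) = -0.118, z(FA) = -0.845
c = −½·(z(H) + z(FA)) = 0.4815
c > 0 → conservative criterion (biased toward responding “no”).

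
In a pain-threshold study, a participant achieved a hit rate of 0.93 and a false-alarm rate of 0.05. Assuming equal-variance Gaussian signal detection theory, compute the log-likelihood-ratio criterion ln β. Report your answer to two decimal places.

z(0.93) = 1.476, z(0.05) = -1.645
ln β = −½·[z(H)² − z(FA)²] = −0.5 × (2.179 − 2.706) = 0.2635

ln β = 0.26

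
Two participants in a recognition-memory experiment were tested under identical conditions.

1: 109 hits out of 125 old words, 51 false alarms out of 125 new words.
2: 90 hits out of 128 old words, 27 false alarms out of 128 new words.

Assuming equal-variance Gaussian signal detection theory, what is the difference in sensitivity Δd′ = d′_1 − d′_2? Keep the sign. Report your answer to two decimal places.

Δd′ = 0.03

1: z(0.8720) = 1.136, z(0.4080) = -0.233, d' = 1.369
2: z(0.7031) = 0.533, z(0.2109) = -0.803, d' = 1.336
Δd' = d'_1 − d'_2 = 1.369 − 1.336 = 0.033
1 has the higher sensitivity.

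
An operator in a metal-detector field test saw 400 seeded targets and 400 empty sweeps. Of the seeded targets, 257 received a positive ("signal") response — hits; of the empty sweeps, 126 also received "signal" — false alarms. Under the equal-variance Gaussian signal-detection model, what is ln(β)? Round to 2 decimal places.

H = 257/400 = 0.6425
FA = 126/400 = 0.3150
z(H) = z(0.6425) = 0.365
z(FA) = z(0.3150) = -0.482
ln β = −½·[z(H)² − z(FA)²] = −0.5 × (0.133 − 0.232) = 0.0495

ln β = 0.05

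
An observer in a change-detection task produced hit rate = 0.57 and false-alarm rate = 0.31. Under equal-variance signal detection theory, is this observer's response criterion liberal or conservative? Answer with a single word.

conservative

z(H) = 0.176, z(FA) = -0.496
c = −½·(z(H) + z(FA)) = 0.160
c > 0 → conservative criterion (biased toward responding “no”).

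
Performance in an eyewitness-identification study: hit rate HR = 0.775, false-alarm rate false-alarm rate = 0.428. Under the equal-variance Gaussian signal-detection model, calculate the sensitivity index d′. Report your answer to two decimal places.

d′ = 0.94

z(H) = z(0.775) = 0.7554
z(FA) = z(0.428) = -0.1815
d' = z(H) − z(FA) = 0.7554 − (-0.1815) = 0.9369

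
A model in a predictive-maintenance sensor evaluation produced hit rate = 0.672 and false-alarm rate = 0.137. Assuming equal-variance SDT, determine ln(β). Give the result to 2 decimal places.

ln β = 0.50

z(H) = z(0.672) = 0.445
z(FA) = z(0.137) = -1.094
ln β = −½·[z(H)² − z(FA)²] = −0.5 × (0.198 − 1.197) = 0.4995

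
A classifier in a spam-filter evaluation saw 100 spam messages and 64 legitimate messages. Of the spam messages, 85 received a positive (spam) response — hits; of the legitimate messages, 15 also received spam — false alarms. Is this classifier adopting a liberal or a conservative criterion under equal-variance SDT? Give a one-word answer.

liberal

z(H) = 1.036, z(FA) = -0.725
c = −½·(z(H) + z(FA)) = -0.1555
c < 0 → liberal criterion (biased toward responding “yes”).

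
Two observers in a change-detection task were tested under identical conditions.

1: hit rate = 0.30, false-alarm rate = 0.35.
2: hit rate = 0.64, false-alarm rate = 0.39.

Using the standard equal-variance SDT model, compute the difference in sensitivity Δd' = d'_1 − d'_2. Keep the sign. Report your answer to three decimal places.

1: z(0.30) = -0.5244, z(0.35) = -0.3853, d' = -0.1391
2: z(0.64) = 0.3585, z(0.39) = -0.2793, d' = 0.6378
Δd' = d'_1 − d'_2 = -0.1391 − 0.6378 = -0.7769
2 has the higher sensitivity.

Δd' = -0.777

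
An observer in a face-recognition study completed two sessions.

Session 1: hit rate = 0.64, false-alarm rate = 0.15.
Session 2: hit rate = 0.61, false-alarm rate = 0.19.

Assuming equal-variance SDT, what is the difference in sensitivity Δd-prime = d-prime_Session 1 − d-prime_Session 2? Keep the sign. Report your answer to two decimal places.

Session 1: z(0.64) = 0.358, z(0.15) = -1.036, d' = 1.394
Session 2: z(0.61) = 0.279, z(0.19) = -0.878, d' = 1.157
Δd' = d'_Session 1 − d'_Session 2 = 1.394 − 1.157 = 0.237
Session 1 has the higher sensitivity.

Δd-prime = 0.24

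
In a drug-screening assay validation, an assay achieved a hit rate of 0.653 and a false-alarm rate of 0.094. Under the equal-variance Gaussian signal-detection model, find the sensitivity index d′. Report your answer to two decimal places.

z(H) = 0.393
z(FA) = -1.317
d' = z(H) − z(FA) = 0.393 − (-1.317) = 1.710

d′ = 1.71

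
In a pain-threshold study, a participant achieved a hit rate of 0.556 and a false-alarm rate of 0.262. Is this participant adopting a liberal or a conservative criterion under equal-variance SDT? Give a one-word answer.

z(H) = 0.141, z(FA) = -0.637
c = −½·(z(H) + z(FA)) = 0.248
c > 0 → conservative criterion (biased toward responding “no”).

conservative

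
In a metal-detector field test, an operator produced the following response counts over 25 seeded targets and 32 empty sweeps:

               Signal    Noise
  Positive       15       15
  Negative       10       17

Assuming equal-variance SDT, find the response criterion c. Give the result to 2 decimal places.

c = -0.09

H = 15/25 = 0.6000
FA = 15/32 = 0.4688
Φ⁻¹(0.6000) = 0.2533, Φ⁻¹(0.4688) = -0.0783
c = −½·[z(H) + z(FA)] = −0.5 × (0.2533 + (-0.0783)) = -0.0875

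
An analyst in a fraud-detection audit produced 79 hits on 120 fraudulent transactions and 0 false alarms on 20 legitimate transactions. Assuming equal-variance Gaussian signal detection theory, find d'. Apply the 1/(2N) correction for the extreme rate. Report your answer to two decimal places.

The false-alarm rate is 0/20 = 0, so apply the 1/(2N) correction: FA → 1/(2·20) = 0.02500.
z(H) = z(0.65833) = 0.408
z(FA) = z(0.02500) = -1.960
d' = 0.408 − (-1.960) = 2.368

d' = 2.37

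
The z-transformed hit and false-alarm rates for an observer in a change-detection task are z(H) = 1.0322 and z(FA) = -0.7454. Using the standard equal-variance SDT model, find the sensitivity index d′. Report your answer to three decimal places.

d′ = 1.778

d' = z(H) − z(FA) = 1.0322 − (-0.7454) = 1.7776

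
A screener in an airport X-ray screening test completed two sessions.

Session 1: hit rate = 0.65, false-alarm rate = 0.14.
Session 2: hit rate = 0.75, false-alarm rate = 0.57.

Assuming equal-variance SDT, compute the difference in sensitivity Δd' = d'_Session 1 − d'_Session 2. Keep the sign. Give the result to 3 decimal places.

Δd' = 0.968

Session 1: z(0.65) = 0.3853, z(0.14) = -1.0803, d' = 1.4656
Session 2: z(0.75) = 0.6745, z(0.57) = 0.1764, d' = 0.4981
Δd' = d'_Session 1 − d'_Session 2 = 1.4656 − 0.4981 = 0.9675
Session 1 has the higher sensitivity.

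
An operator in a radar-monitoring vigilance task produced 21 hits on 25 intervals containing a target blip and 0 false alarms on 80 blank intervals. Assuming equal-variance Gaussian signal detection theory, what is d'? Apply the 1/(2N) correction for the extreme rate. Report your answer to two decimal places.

d' = 3.49

The false-alarm rate is 0/80 = 0, so apply the 1/(2N) correction: FA → 1/(2·80) = 0.00625.
z(H) = z(0.84000) = 0.994
z(FA) = z(0.00625) = -2.498
d' = 0.994 − (-2.498) = 3.492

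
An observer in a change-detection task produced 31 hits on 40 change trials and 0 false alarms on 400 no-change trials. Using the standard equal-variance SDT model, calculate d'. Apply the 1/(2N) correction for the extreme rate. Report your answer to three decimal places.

The false-alarm rate is 0/400 = 0, so apply the 1/(2N) correction: FA → 1/(2·400) = 0.00125.
z(H) = z(0.77500) = 0.7554
z(FA) = z(0.00125) = -3.0233
d' = 0.7554 − (-3.0233) = 3.7787

d' = 3.779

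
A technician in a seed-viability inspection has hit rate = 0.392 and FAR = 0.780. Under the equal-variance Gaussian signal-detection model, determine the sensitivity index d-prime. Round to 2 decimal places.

Φ⁻¹(H) = Φ⁻¹(0.392) = -0.2741
Φ⁻¹(FA) = Φ⁻¹(0.780) = 0.7722
d' = z(H) − z(FA) = -0.2741 − 0.7722 = -1.0463

d-prime = -1.05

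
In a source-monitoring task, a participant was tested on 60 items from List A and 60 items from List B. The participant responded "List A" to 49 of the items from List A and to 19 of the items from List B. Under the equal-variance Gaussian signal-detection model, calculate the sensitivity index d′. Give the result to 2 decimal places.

H = 49/60 = 0.8167
FA = 19/60 = 0.3167
z(0.8167) = 0.9029, z(0.3167) = -0.4769
d' = z(H) − z(FA) = 0.9029 − (-0.4769) = 1.3798

d′ = 1.38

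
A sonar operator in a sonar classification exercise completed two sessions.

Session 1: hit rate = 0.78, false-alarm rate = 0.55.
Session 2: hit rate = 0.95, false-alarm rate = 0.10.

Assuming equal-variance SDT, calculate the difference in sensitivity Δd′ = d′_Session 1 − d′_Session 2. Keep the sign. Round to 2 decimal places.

Δd′ = -2.28

Session 1: z(0.78) = 0.772, z(0.55) = 0.126, d' = 0.646
Session 2: z(0.95) = 1.645, z(0.10) = -1.282, d' = 2.927
Δd' = d'_Session 1 − d'_Session 2 = 0.646 − 2.927 = -2.281
Session 2 has the higher sensitivity.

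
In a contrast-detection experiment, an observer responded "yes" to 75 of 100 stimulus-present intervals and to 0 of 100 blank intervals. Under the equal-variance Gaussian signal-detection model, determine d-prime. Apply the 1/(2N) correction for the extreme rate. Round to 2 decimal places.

The false-alarm rate is 0/100 = 0, so apply the 1/(2N) correction: FA → 1/(2·100) = 0.00500.
z(H) = z(0.75000) = 0.674
z(FA) = z(0.00500) = -2.576
d' = 0.674 − (-2.576) = 3.250

d-prime = 3.25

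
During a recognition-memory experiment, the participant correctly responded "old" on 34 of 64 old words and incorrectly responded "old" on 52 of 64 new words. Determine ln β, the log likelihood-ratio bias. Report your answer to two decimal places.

H = 34/64 = 0.5312
FA = 52/64 = 0.8125
Φ⁻¹(H) = Φ⁻¹(0.5312) = 0.078
Φ⁻¹(FA) = Φ⁻¹(0.8125) = 0.887
ln β = −½·[z(H)² − z(FA)²] = −0.5 × (0.006 − 0.787) = 0.3905

ln β = 0.39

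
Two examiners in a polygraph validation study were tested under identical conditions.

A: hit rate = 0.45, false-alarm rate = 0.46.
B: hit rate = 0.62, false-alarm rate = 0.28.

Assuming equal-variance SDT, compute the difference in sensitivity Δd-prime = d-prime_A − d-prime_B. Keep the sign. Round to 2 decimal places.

A: z(0.45) = -0.126, z(0.46) = -0.100, d' = -0.026
B: z(0.62) = 0.305, z(0.28) = -0.583, d' = 0.888
Δd' = d'_A − d'_B = -0.026 − 0.888 = -0.914
B has the higher sensitivity.

Δd-prime = -0.91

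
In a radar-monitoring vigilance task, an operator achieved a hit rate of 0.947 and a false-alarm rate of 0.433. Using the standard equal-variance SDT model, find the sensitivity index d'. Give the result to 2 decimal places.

d' = 1.79

z(H) = z(0.947) = 1.6164
z(FA) = z(0.433) = -0.1687
d' = z(H) − z(FA) = 1.6164 − (-0.1687) = 1.7851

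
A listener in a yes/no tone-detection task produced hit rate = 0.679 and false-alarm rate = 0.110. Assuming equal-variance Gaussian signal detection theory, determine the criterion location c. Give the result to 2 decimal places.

z(H) = z(0.679) = 0.465
z(FA) = z(0.110) = -1.227
c = −½·[z(H) + z(FA)] = −0.5 × (0.465 + (-1.227)) = 0.381

c = 0.38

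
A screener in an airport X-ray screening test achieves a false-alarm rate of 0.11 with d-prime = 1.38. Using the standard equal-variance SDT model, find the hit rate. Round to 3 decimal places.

hit rate = 0.561

z(false-alarm rate) = z(0.11) = -1.2265
z(H) = z(FA) + d' = -1.2265 + 1.38 = 0.1535
hit rate = Φ(0.1535) = 0.5610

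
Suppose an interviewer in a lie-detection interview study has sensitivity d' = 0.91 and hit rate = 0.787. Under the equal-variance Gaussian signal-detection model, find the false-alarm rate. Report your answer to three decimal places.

z(hit rate) = z(0.787) = 0.7961
z(FA) = z(H) − d' = 0.7961 − 0.91 = -0.1139
false-alarm rate = Φ(-0.1139) = 0.4547

false-alarm rate = 0.455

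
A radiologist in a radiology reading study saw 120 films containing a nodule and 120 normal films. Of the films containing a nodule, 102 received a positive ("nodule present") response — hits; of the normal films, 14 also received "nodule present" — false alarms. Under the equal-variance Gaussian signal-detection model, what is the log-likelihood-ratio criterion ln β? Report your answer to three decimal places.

H = 102/120 = 0.8500
FA = 14/120 = 0.1167
z(H) = z(0.8500) = 1.0364
z(FA) = z(0.1167) = -1.1916
ln β = −½·[z(H)² − z(FA)²] = −0.5 × (1.0741 − 1.4199) = 0.1729

ln β = 0.173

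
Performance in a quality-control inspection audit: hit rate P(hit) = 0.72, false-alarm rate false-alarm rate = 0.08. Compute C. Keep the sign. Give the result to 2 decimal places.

C = 0.41

Φ⁻¹(H) = 0.5828
Φ⁻¹(FA) = -1.4051
c = −½·[z(H) + z(FA)] = −0.5 × (0.5828 + (-1.4051)) = 0.41115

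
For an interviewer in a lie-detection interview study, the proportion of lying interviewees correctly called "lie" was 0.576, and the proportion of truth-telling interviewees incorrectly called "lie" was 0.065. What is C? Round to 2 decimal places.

C = 0.66

Φ⁻¹(H) = Φ⁻¹(0.576) = 0.192
Φ⁻¹(FA) = Φ⁻¹(0.065) = -1.514
c = −½·[z(H) + z(FA)] = −0.5 × (0.192 + (-1.514)) = 0.661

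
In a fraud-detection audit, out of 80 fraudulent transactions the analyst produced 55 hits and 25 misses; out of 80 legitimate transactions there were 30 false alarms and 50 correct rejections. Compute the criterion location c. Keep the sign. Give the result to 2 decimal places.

c = -0.09

H = 55/80 = 0.6875
FA = 30/80 = 0.3750
z(0.6875) = 0.489, z(0.3750) = -0.319
c = −½·[z(H) + z(FA)] = −0.5 × (0.489 + (-0.319)) = -0.085
c < 0: the analyst has a liberal response bias.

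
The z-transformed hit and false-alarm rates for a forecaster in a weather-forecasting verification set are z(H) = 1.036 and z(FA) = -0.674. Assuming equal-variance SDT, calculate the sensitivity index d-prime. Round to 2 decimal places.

d' = z(H) − z(FA) = 1.036 − (-0.674) = 1.710

d-prime = 1.71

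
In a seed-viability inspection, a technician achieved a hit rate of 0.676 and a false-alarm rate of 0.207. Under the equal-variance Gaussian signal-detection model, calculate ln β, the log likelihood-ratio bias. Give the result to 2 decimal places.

ln β = 0.23

z(H) = 0.457
z(FA) = -0.817
ln β = −½·[z(H)² − z(FA)²] = −0.5 × (0.209 − 0.667) = 0.229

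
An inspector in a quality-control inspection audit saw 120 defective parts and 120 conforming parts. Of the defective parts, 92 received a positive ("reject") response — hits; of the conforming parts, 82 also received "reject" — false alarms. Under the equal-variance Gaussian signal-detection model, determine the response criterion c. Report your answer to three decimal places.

H = 92/120 = 0.7667
FA = 82/120 = 0.6833
z(0.7667) = 0.7280, z(0.6833) = 0.4769
c = −½·[z(H) + z(FA)] = −0.5 × (0.7280 + 0.4769) = -0.60245

c = -0.602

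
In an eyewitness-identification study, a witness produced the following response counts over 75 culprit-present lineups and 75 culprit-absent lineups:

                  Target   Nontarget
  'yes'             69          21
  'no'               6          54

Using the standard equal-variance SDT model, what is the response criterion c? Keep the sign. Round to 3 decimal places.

H = 69/75 = 0.9200
FA = 21/75 = 0.2800
z(0.9200) = 1.4051, z(0.2800) = -0.5828
c = −½·[z(H) + z(FA)] = −0.5 × (1.4051 + (-0.5828)) = -0.41115

c = -0.411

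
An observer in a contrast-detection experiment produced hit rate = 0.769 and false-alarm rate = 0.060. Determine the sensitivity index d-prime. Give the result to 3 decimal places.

d-prime = 2.290

z(0.769) = 0.7356, z(0.060) = -1.5548
d' = z(H) − z(FA) = 0.7356 − (-1.5548) = 2.2904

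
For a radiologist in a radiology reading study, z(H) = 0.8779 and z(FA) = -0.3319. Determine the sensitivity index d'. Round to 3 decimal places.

d' = z(H) − z(FA) = 0.8779 − (-0.3319) = 1.2098

d' = 1.210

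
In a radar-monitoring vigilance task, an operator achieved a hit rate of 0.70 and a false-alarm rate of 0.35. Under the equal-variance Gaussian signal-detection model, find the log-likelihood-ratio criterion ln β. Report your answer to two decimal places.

z(H) = z(0.70) = 0.524
z(FA) = z(0.35) = -0.385
ln β = −½·[z(H)² − z(FA)²] = −0.5 × (0.275 − 0.148) = -0.0635

ln β = -0.06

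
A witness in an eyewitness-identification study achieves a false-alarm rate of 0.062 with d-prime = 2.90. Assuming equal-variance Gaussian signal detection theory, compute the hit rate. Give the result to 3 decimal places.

z(false-alarm rate) = z(0.062) = -1.5382
z(H) = z(FA) + d' = -1.5382 + 2.90 = 1.3618
hit rate = Φ(1.3618) = 0.9134

hit rate = 0.913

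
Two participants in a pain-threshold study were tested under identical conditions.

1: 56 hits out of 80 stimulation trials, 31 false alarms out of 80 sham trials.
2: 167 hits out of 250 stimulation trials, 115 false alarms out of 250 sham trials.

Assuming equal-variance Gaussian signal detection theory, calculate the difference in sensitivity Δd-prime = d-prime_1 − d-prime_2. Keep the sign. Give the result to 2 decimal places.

Δd-prime = 0.28

1: z(0.7000) = 0.524, z(0.3875) = -0.286, d' = 0.810
2: z(0.6680) = 0.434, z(0.4600) = -0.100, d' = 0.534
Δd' = d'_1 − d'_2 = 0.810 − 0.534 = 0.276
1 has the higher sensitivity.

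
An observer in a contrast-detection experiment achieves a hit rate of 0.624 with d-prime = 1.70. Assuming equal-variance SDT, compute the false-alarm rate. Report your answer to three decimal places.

z(hit rate) = z(0.624) = 0.3160
z(FA) = z(H) − d' = 0.3160 − 1.70 = -1.3840
false-alarm rate = Φ(-1.3840) = 0.0832

false-alarm rate = 0.083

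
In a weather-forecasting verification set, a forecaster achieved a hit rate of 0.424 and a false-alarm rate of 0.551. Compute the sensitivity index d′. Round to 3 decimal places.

z(H) = z(0.424) = -0.1917
z(FA) = z(0.551) = 0.1282
d' = z(H) − z(FA) = -0.1917 − 0.1282 = -0.3199

d′ = -0.320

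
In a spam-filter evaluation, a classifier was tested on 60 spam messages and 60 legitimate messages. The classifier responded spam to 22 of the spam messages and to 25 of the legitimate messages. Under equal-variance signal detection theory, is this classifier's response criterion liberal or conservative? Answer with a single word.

conservative

z(H) = -0.341, z(FA) = -0.210
c = −½·(z(H) + z(FA)) = 0.2755
c > 0 → conservative criterion (biased toward responding “no”).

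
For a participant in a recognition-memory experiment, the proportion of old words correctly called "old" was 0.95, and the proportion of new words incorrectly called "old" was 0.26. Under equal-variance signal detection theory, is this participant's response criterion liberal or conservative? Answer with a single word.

z(H) = 1.645, z(FA) = -0.643
c = −½·(z(H) + z(FA)) = -0.501
c < 0 → liberal criterion (biased toward responding “yes”).

liberal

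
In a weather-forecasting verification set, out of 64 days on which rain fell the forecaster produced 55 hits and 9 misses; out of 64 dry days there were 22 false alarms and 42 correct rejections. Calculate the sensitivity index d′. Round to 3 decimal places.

H = 55/64 = 0.8594
FA = 22/64 = 0.3438
z(H) = z(0.8594) = 1.0776
z(FA) = z(0.3438) = -0.4021
d' = z(H) − z(FA) = 1.0776 − (-0.4021) = 1.4797

d′ = 1.480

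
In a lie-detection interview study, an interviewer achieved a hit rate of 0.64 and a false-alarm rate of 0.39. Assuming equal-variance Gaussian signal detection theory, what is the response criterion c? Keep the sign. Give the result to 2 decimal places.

c = -0.04

z(H) = 0.3585
z(FA) = -0.2793
c = −½·[z(H) + z(FA)] = −0.5 × (0.3585 + (-0.2793)) = -0.0396
c < 0: the interviewer has a liberal response bias.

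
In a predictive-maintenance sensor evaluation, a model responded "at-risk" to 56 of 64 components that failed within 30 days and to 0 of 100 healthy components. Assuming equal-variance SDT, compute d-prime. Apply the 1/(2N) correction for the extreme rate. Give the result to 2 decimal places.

The false-alarm rate is 0/100 = 0, so apply the 1/(2N) correction: FA → 1/(2·100) = 0.00500.
z(H) = z(0.87500) = 1.150
z(FA) = z(0.00500) = -2.576
d' = 1.150 − (-2.576) = 3.726

d-prime = 3.73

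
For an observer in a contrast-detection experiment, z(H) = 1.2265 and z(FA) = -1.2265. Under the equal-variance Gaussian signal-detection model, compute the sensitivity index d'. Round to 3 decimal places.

d' = 2.453

d' = z(H) − z(FA) = 1.2265 − (-1.2265) = 2.4530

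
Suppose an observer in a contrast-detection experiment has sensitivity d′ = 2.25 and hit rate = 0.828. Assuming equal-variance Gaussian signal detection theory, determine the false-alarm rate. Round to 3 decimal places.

false-alarm rate = 0.096

z(hit rate) = z(0.828) = 0.9463
z(FA) = z(H) − d' = 0.9463 − 2.25 = -1.3037
false-alarm rate = Φ(-1.3037) = 0.0962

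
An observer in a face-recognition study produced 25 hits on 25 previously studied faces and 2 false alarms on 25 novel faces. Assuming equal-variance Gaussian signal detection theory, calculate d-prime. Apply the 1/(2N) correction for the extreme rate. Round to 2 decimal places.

The hit rate is 25/25 = 1, so apply the 1/(2N) correction: H → 1 − 1/(2·25) = 0.98000.
z(H) = z(0.98000) = 2.054
z(FA) = z(0.08000) = -1.405
d' = 2.054 − (-1.405) = 3.459

d-prime = 3.46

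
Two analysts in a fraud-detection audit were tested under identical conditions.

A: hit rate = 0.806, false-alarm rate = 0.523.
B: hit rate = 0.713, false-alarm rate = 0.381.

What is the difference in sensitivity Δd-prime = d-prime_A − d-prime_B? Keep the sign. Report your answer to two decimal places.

Δd-prime = -0.06

A: z(0.806) = 0.863, z(0.523) = 0.058, d' = 0.805
B: z(0.713) = 0.562, z(0.381) = -0.303, d' = 0.865
Δd' = d'_A − d'_B = 0.805 − 0.865 = -0.060
B has the higher sensitivity.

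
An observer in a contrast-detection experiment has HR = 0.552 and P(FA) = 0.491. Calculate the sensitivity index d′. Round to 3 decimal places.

d′ = 0.153

Φ⁻¹(0.552) = 0.1307, Φ⁻¹(0.491) = -0.0226
d' = z(H) − z(FA) = 0.1307 − (-0.0226) = 0.1533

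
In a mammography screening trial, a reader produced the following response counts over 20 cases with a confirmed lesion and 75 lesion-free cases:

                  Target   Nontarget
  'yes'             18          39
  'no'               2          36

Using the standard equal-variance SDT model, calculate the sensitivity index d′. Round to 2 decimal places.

d′ = 1.23

H = 18/20 = 0.9000
FA = 39/75 = 0.5200
z(H) = 1.282
z(FA) = 0.050
d' = z(H) − z(FA) = 1.282 − 0.050 = 1.232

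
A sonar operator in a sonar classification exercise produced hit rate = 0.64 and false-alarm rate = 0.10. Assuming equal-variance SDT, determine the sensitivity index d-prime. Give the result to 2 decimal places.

z(H) = 0.358
z(FA) = -1.282
d' = z(H) − z(FA) = 0.358 − (-1.282) = 1.640

d-prime = 1.64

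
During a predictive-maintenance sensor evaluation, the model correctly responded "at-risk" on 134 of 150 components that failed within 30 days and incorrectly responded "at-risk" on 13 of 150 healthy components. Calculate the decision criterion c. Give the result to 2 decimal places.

c = 0.06

H = 134/150 = 0.8933
FA = 13/150 = 0.0867
Φ⁻¹(H) = 1.2443
Φ⁻¹(FA) = -1.3614
c = −½·[z(H) + z(FA)] = −0.5 × (1.2443 + (-1.3614)) = 0.05855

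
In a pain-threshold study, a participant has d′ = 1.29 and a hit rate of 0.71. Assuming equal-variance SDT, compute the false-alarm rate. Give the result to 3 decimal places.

z(hit rate) = z(0.71) = 0.5534
z(FA) = z(H) − d' = 0.5534 − 1.29 = -0.7366
false-alarm rate = Φ(-0.7366) = 0.2307

false-alarm rate = 0.231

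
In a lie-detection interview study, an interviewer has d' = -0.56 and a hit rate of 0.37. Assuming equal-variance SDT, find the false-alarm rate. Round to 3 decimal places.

z(hit rate) = z(0.37) = -0.3319
z(FA) = z(H) − d' = -0.3319 − (-0.56) = 0.2281
false-alarm rate = Φ(0.2281) = 0.5902

false-alarm rate = 0.590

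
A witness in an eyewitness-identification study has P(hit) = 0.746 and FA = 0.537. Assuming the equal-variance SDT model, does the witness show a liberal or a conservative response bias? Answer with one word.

z(H) = 0.662, z(FA) = 0.093
c = −½·(z(H) + z(FA)) = -0.3775
c < 0 → liberal criterion (biased toward responding “yes”).

liberal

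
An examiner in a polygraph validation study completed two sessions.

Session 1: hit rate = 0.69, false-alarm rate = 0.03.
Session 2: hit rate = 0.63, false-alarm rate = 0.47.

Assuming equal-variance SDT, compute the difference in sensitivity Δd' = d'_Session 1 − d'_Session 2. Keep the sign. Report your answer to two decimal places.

Δd' = 1.97

Session 1: z(0.69) = 0.496, z(0.03) = -1.881, d' = 2.377
Session 2: z(0.63) = 0.332, z(0.47) = -0.075, d' = 0.407
Δd' = d'_Session 1 − d'_Session 2 = 2.377 − 0.407 = 1.970
Session 1 has the higher sensitivity.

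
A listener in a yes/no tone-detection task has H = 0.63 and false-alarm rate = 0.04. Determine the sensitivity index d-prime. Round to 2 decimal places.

z(0.63) = 0.3319, z(0.04) = -1.7507
d' = z(H) − z(FA) = 0.3319 − (-1.7507) = 2.0826

d-prime = 2.08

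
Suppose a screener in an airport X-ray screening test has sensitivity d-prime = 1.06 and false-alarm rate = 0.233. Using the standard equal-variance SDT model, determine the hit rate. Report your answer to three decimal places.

hit rate = 0.630

z(false-alarm rate) = z(0.233) = -0.7290
z(H) = z(FA) + d' = -0.7290 + 1.06 = 0.3310
hit rate = Φ(0.3310) = 0.6297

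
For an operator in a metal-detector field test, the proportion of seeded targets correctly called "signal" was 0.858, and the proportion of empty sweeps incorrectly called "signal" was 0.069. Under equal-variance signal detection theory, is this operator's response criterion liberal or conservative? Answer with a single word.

conservative

z(H) = 1.071, z(FA) = -1.483
c = −½·(z(H) + z(FA)) = 0.206
c > 0 → conservative criterion (biased toward responding “no”).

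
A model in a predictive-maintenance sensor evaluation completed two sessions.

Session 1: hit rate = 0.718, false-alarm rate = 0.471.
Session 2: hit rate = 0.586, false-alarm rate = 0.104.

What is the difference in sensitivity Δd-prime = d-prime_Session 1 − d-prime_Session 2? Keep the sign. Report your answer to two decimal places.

Session 1: z(0.718) = 0.577, z(0.471) = -0.073, d' = 0.650
Session 2: z(0.586) = 0.217, z(0.104) = -1.259, d' = 1.476
Δd' = d'_Session 1 − d'_Session 2 = 0.650 − 1.476 = -0.826
Session 2 has the higher sensitivity.

Δd-prime = -0.83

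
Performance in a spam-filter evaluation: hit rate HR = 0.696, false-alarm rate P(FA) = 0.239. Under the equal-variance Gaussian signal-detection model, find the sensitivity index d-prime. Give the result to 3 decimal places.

d-prime = 1.222

z(H) = z(0.696) = 0.5129
z(FA) = z(0.239) = -0.7095
d' = z(H) − z(FA) = 0.5129 − (-0.7095) = 1.2224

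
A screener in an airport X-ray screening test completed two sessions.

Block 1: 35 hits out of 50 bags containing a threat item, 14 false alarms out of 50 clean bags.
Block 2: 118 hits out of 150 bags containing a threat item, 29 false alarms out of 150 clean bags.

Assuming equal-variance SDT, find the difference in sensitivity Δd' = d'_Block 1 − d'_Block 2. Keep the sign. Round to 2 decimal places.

Block 1: z(0.7000) = 0.524, z(0.2800) = -0.583, d' = 1.107
Block 2: z(0.7867) = 0.795, z(0.1933) = -0.866, d' = 1.661
Δd' = d'_Block 1 − d'_Block 2 = 1.107 − 1.661 = -0.554
Block 2 has the higher sensitivity.

Δd' = -0.55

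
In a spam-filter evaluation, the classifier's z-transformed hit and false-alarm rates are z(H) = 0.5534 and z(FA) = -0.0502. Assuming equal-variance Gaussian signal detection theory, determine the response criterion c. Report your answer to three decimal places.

c = -0.252

c = −½·[z(H) + z(FA)] = −½·(0.5534 + (-0.0502)) = -0.2516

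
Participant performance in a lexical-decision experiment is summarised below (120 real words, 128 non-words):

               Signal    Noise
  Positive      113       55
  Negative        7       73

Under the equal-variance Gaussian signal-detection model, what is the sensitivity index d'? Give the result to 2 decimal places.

H = 113/120 = 0.9417
FA = 55/128 = 0.4297
z(H) = z(0.9417) = 1.5692
z(FA) = z(0.4297) = -0.1771
d' = z(H) − z(FA) = 1.5692 − (-0.1771) = 1.7463

d' = 1.75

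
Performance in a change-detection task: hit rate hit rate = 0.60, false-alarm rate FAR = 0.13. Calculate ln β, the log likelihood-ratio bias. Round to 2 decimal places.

z(H) = z(0.60) = 0.253
z(FA) = z(0.13) = -1.126
ln β = −½·[z(H)² − z(FA)²] = −0.5 × (0.064 − 1.268) = 0.602

ln β = 0.60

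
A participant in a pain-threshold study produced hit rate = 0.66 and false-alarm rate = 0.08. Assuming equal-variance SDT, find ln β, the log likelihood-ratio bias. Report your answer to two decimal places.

Φ⁻¹(H) = Φ⁻¹(0.66) = 0.412
Φ⁻¹(FA) = Φ⁻¹(0.08) = -1.405
ln β = −½·[z(H)² − z(FA)²] = −0.5 × (0.170 − 1.974) = 0.902

ln β = 0.90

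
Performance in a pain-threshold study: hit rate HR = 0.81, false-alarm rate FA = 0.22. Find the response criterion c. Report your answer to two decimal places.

Φ⁻¹(H) = Φ⁻¹(0.81) = 0.8779
Φ⁻¹(FA) = Φ⁻¹(0.22) = -0.7722
c = −½·[z(H) + z(FA)] = −0.5 × (0.8779 + (-0.7722)) = -0.05285

c = -0.05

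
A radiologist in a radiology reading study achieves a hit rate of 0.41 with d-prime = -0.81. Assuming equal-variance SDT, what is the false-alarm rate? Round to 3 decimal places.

z(hit rate) = z(0.41) = -0.2275
z(FA) = z(H) − d' = -0.2275 − (-0.81) = 0.5825
false-alarm rate = Φ(0.5825) = 0.7199

false-alarm rate = 0.720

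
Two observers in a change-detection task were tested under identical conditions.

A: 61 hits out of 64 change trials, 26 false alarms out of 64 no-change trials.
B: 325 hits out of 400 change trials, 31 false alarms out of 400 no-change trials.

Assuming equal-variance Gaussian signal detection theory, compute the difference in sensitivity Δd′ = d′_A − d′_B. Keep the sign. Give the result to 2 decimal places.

A: z(0.9531) = 1.676, z(0.4062) = -0.237, d' = 1.913
B: z(0.8125) = 0.887, z(0.0775) = -1.422, d' = 2.309
Δd' = d'_A − d'_B = 1.913 − 2.309 = -0.396
B has the higher sensitivity.

Δd′ = -0.40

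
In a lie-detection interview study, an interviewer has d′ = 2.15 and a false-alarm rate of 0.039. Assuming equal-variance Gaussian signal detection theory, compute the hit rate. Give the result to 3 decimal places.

hit rate = 0.651

z(false-alarm rate) = z(0.039) = -1.7624
z(H) = z(FA) + d' = -1.7624 + 2.15 = 0.3876
hit rate = Φ(0.3876) = 0.6508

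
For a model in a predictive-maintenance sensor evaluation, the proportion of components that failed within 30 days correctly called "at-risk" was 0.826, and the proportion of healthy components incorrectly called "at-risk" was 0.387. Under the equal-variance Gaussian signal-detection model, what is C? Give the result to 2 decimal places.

C = -0.33

Φ⁻¹(0.826) = 0.938, Φ⁻¹(0.387) = -0.287
c = −½·[z(H) + z(FA)] = −0.5 × (0.938 + (-0.287)) = -0.3255
c < 0: the model has a liberal response bias.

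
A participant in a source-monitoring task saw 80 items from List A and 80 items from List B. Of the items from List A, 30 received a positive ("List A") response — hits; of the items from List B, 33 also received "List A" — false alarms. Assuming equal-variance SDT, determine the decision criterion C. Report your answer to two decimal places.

H = 30/80 = 0.3750
FA = 33/80 = 0.4125
Φ⁻¹(H) = Φ⁻¹(0.3750) = -0.319
Φ⁻¹(FA) = Φ⁻¹(0.4125) = -0.221
c = −½·[z(H) + z(FA)] = −0.5 × (-0.319 + (-0.221)) = 0.270
c > 0: the participant has a conservative response bias.

C = 0.27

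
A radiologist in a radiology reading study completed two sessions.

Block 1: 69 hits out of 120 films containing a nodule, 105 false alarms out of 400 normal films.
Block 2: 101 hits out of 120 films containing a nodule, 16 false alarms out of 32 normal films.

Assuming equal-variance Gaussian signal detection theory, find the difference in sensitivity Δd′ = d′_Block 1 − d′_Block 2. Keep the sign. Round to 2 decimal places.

Block 1: z(0.5750) = 0.189, z(0.2625) = -0.636, d' = 0.825
Block 2: z(0.8417) = 1.001, z(0.5000) = 0.000, d' = 1.001
Δd' = d'_Block 1 − d'_Block 2 = 0.825 − 1.001 = -0.176
Block 2 has the higher sensitivity.

Δd′ = -0.18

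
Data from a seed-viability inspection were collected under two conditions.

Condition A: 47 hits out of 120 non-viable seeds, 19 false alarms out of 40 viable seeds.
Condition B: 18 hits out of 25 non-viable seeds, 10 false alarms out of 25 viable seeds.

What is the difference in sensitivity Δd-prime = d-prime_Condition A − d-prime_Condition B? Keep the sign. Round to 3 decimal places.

Condition A: z(0.3917) = -0.2749, z(0.4750) = -0.0627, d' = -0.2122
Condition B: z(0.7200) = 0.5828, z(0.4000) = -0.2533, d' = 0.8361
Δd' = d'_Condition A − d'_Condition B = -0.2122 − 0.8361 = -1.0483
Condition B has the higher sensitivity.

Δd-prime = -1.048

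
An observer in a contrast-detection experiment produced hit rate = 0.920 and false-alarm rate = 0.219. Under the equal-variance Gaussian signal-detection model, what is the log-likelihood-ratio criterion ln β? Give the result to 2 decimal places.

ln β = -0.69

z(H) = z(0.920) = 1.405
z(FA) = z(0.219) = -0.776
ln β = −½·[z(H)² − z(FA)²] = −0.5 × (1.974 − 0.602) = -0.686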